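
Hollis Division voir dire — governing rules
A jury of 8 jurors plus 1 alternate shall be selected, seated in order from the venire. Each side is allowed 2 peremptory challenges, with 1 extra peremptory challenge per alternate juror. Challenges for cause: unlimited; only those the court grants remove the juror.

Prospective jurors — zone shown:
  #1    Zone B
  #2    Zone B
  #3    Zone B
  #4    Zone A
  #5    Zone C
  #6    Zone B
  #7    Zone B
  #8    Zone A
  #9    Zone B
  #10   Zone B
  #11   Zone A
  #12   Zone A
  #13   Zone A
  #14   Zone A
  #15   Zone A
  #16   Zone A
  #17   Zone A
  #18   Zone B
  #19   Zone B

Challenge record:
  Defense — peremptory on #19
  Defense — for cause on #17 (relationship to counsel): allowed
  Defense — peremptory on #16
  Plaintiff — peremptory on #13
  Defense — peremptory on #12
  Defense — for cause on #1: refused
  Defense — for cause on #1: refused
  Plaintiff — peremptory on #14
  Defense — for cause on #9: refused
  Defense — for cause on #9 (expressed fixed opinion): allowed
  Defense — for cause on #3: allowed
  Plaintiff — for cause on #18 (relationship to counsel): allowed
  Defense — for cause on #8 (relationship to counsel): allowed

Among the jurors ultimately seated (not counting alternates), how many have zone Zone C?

1

Removed: #3, #8, #9, #12, #13, #14, #16, #17, #18, #19.
Seated jurors 1–8: #1, #2, #4, #5, #6, #7, #10, #11 (alternates #15 not counted).
Of those, in Zone C: #5 → 1.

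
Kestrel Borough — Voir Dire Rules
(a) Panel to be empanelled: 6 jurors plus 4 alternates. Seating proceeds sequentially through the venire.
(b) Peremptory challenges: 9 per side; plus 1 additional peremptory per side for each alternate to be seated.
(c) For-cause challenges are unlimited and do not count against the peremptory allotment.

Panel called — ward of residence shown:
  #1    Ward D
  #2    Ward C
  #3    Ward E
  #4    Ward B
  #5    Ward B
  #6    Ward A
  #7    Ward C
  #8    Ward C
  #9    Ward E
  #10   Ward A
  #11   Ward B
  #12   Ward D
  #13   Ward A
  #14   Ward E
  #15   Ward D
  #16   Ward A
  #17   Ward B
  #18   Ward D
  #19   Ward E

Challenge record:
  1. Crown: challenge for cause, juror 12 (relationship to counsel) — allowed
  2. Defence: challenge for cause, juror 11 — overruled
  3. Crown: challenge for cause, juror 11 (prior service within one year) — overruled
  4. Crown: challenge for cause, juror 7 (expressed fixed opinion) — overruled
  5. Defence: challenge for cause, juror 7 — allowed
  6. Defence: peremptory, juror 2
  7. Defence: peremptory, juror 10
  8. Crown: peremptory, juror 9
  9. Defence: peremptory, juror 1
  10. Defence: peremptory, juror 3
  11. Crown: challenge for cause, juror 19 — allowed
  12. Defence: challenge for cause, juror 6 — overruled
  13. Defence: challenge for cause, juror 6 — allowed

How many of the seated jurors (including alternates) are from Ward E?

1

Removed: #1, #2, #3, #6, #7, #9, #10, #12, #19.
Seated (10 incl. alternates): #4, #5, #8, #11, #13, #14, #15, #16, #17, #18.
Of those, in Ward E: #14 → 1.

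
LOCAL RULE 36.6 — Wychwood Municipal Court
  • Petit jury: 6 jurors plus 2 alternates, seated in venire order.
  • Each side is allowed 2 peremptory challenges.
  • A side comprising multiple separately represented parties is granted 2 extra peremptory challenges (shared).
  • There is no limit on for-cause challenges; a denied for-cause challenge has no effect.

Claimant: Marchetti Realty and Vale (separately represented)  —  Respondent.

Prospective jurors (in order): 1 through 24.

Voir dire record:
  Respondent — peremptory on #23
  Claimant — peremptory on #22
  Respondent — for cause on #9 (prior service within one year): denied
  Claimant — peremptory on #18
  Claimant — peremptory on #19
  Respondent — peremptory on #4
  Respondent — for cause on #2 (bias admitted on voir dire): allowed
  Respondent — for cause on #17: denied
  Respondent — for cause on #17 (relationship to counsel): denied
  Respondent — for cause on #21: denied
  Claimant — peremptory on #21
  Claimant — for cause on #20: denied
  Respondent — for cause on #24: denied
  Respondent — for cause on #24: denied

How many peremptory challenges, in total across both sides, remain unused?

Claimant allotment: 2 base + 2 multi-party = 4. Respondent allotment: 2.
Claimant peremptories used: #22, #18, #19, #21 — 4 (the for-cause on #20 doesn't count).
Respondent peremptories used: #23, #4 — 2 (for-cause on #9, #2, #17, #17, #21, #24, #24 don't count).
Remaining: (4 − 4) + (2 − 2) = 0.

0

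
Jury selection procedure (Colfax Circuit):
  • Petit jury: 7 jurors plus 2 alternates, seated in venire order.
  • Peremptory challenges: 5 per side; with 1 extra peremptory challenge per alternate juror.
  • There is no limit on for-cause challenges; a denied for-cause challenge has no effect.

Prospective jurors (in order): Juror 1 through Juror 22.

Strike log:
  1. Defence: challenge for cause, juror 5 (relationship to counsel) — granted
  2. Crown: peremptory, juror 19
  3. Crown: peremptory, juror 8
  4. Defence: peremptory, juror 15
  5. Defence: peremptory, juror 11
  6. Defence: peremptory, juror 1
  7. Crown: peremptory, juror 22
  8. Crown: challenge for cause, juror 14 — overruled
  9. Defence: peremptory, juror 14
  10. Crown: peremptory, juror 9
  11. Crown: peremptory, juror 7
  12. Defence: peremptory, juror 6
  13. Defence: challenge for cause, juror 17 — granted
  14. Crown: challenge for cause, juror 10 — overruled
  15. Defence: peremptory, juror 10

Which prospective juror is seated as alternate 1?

Removed: #1, #5, #6, #7, #8, #9, #10, #11, #14, #15, #17, #19, #22.
Filling seats in venire order through position 8: #2, #3, #4, #12, #13, #16, #18, #20.
So alternate 1 is #20.

20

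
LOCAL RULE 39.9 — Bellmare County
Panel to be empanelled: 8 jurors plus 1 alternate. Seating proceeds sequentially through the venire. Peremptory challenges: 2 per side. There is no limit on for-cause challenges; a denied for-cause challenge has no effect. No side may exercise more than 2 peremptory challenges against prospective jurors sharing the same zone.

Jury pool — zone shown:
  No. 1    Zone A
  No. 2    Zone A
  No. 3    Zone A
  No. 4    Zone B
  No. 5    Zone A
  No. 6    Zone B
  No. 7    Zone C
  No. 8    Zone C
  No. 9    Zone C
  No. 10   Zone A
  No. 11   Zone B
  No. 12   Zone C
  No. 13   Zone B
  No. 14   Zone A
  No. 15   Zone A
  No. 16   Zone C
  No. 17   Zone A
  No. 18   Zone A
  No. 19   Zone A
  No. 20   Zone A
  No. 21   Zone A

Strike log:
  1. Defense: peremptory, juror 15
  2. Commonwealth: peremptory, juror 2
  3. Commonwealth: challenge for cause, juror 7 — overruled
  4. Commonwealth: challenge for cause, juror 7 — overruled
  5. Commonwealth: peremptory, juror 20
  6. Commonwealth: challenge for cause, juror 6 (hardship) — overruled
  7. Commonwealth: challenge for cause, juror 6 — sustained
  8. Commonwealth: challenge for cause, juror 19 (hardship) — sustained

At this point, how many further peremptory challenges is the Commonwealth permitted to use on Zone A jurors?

Commonwealth peremptories so far: #2, #20 — 2 of 2 used, 0 left overall.
Against Zone A: #2, #20 — 2 used; per-zone cap 2 leaves 0.
Binding limit: min(0, 0) = 0.

0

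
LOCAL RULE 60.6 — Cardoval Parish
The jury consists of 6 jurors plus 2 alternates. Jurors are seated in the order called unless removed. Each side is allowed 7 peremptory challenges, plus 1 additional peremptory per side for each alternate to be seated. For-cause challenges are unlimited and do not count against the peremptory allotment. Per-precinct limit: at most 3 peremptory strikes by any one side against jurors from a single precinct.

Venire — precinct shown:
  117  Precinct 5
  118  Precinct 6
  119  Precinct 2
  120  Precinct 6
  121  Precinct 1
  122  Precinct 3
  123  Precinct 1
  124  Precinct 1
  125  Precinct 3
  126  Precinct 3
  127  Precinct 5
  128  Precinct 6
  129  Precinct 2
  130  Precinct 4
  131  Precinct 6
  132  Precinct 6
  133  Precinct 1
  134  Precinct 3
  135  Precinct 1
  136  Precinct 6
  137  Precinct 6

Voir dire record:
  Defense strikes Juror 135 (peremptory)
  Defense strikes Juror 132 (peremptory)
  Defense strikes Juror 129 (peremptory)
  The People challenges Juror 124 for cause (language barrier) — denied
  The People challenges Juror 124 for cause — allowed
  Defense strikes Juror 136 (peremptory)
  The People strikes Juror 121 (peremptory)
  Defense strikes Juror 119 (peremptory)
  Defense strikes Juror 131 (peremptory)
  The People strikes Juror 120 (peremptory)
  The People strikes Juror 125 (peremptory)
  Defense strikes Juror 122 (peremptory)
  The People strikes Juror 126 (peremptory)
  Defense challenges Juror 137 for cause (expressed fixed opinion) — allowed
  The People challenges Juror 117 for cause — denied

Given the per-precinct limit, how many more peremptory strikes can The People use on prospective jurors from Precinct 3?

The People peremptories so far: #121, #120, #125, #126 — 4 of 9 used, 5 left overall.
Against Precinct 3: #125, #126 — 2 used; per-precinct cap 3 leaves 1.
Binding limit: min(5, 1) = 1.

1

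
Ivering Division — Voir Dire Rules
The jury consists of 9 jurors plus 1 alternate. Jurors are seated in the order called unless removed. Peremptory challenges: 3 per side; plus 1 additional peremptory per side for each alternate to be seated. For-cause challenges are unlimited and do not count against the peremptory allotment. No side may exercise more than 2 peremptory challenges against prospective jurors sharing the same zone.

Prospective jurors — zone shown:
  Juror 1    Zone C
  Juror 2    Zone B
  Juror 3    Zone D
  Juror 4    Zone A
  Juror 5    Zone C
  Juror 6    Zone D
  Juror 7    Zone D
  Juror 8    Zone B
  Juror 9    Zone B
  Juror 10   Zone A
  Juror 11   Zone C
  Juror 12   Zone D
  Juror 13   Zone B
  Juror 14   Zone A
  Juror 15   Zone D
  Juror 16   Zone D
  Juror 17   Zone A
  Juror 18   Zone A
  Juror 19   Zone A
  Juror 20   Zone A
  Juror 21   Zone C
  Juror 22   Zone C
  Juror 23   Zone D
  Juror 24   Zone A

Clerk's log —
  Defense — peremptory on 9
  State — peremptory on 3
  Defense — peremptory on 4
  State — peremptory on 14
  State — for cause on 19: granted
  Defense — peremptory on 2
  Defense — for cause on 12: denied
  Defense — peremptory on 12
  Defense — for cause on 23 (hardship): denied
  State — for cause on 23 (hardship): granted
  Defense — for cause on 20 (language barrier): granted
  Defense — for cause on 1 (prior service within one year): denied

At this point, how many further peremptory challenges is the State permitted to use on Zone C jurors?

State peremptories so far: #3, #14 — 2 of 4 used, 2 left overall.
Against Zone C: none yet — per-zone cap 2 leaves 2.
Binding limit: min(2, 2) = 2.

2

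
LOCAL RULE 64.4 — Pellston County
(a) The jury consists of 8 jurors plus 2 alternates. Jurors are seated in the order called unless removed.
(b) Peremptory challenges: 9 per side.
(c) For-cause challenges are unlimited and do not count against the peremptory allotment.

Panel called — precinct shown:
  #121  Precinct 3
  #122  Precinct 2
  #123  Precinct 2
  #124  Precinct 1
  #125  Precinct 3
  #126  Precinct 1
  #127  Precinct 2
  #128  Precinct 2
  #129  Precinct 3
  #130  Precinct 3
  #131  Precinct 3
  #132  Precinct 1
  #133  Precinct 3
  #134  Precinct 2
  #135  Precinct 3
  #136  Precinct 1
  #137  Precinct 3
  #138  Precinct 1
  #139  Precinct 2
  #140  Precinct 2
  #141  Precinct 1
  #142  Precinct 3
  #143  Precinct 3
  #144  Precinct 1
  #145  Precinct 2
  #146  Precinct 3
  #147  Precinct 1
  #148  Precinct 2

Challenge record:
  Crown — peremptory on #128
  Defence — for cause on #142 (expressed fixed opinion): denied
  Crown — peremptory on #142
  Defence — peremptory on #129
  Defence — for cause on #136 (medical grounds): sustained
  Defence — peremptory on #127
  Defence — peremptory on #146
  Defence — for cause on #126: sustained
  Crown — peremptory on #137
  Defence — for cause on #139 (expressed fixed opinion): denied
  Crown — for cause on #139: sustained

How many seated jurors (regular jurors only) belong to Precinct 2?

2

Removed: #126, #127, #128, #129, #136, #137, #139, #142, #146.
Seated jurors 1–8: #121, #122, #123, #124, #125, #130, #131, #132 (alternates #133, #134 not counted).
Of those, in Precinct 2: #122, #123 → 2.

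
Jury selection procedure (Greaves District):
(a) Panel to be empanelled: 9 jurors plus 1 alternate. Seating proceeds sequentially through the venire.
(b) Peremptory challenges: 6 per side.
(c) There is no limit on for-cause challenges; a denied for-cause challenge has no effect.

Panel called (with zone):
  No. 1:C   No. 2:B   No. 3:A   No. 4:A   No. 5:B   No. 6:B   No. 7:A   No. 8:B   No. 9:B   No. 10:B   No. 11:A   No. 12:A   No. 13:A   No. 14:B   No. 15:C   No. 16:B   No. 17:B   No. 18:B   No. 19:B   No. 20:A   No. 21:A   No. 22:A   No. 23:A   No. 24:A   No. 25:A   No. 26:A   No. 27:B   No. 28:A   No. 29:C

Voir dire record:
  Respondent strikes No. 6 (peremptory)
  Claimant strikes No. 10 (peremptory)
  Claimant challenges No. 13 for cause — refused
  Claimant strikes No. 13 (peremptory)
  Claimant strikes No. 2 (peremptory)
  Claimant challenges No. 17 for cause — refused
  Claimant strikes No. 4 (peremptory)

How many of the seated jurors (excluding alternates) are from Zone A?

4

Removed: #2, #4, #6, #10, #13.
Seated jurors 1–9: #1, #3, #5, #7, #8, #9, #11, #12, #14 (alternates #15 not counted).
Of those, in Zone A: #3, #7, #11, #12 → 4.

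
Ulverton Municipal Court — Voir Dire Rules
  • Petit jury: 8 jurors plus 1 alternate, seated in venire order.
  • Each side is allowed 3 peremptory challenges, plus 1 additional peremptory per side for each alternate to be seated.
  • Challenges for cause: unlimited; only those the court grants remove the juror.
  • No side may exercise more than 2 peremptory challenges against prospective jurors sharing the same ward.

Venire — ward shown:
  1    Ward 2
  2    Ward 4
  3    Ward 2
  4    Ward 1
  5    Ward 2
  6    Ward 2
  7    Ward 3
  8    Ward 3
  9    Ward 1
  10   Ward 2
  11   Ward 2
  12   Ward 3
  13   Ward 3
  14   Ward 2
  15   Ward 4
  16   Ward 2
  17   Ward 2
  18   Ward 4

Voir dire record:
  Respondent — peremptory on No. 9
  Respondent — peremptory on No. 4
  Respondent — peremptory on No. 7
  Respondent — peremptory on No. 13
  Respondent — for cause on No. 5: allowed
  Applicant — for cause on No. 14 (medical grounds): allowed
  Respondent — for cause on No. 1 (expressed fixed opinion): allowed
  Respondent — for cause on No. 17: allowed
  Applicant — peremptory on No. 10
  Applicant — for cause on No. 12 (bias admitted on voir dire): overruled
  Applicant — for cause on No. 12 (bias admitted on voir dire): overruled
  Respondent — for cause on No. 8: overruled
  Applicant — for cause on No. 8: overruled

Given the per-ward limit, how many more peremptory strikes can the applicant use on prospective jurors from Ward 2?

1

Applicant peremptories so far: #10 — 1 of 4 used, 3 left overall.
Against Ward 2: #10 — 1 used; per-ward cap 2 leaves 1.
Binding limit: min(3, 1) = 1.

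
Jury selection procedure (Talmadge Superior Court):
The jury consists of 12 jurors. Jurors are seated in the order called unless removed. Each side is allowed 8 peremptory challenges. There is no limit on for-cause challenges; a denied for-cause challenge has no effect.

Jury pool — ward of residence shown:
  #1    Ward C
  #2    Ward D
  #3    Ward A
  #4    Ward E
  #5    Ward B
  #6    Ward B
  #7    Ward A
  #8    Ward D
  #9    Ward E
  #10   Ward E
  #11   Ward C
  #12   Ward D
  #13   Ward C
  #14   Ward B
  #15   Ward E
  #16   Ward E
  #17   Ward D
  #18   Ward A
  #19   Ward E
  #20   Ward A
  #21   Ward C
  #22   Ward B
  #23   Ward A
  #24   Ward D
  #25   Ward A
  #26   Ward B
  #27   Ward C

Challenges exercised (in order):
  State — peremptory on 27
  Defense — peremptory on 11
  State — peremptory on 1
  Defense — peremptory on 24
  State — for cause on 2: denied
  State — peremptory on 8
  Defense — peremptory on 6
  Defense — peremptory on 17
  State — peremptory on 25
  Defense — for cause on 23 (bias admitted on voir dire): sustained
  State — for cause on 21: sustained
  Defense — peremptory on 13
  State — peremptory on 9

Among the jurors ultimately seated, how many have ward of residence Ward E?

Removed: #1, #6, #8, #9, #11, #13, #17, #21, #23, #24, #25, #27.
Seated jurors 1–12: #2, #3, #4, #5, #7, #10, #12, #14, #15, #16, #18, #19.
Of those, in Ward E: #4, #10, #15, #16, #19 → 5.

5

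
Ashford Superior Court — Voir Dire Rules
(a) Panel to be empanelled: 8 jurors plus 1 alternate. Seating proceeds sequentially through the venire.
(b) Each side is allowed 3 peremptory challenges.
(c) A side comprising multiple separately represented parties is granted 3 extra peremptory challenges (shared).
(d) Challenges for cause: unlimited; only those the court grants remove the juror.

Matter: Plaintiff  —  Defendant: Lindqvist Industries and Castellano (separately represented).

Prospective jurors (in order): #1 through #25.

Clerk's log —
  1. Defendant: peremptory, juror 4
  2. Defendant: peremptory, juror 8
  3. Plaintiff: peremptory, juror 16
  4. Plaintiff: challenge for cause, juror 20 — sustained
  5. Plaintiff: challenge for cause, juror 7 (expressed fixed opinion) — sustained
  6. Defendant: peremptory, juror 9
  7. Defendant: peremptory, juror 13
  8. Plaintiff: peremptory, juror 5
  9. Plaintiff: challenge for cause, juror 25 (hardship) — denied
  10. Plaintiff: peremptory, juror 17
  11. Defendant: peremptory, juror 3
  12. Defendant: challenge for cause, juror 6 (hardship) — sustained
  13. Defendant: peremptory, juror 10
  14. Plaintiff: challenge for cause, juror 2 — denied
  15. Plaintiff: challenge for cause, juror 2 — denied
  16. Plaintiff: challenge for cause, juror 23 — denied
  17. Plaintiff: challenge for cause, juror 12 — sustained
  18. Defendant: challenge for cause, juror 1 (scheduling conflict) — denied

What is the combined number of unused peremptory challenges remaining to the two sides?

Plaintiff allotment: 3. Defendant allotment: 3 base + 3 multi-party = 6.
Plaintiff peremptories used: #16, #5, #17 — 3 (for-cause on #20, #7, #25, #2, #2, #23, #12 don't count).
Defendant peremptories used: #4, #8, #9, #13, #3, #10 — 6 (for-cause on #6, #1 don't count).
Remaining: (3 − 3) + (6 − 6) = 0.

0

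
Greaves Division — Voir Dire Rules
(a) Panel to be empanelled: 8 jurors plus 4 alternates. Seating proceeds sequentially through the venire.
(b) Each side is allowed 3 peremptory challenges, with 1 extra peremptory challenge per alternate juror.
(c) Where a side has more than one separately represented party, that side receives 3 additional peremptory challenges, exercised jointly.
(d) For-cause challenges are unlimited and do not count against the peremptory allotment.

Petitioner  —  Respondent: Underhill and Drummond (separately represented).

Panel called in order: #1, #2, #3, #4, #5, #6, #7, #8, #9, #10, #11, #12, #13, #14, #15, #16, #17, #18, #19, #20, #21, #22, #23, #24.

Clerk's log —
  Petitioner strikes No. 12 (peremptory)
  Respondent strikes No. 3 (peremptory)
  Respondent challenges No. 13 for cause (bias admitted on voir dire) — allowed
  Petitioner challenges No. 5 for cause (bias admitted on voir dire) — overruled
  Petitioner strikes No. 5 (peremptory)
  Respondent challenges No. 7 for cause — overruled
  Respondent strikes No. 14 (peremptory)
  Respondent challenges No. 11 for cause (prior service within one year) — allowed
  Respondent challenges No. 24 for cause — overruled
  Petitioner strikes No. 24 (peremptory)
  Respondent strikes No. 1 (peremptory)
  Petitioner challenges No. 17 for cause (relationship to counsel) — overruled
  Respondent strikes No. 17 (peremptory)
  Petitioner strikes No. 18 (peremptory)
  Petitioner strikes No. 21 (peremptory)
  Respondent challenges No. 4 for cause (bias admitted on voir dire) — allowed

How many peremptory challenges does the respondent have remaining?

6

Respondent allotment: 3 base + 1 × 4 alternates + 3 multi-party = 10.
Respondent peremptories used: #3, #14, #1, #17 — 4 (for-cause on #13, #7, #11, #24, #4 don't count).
Remaining: 10 − 4 = 6.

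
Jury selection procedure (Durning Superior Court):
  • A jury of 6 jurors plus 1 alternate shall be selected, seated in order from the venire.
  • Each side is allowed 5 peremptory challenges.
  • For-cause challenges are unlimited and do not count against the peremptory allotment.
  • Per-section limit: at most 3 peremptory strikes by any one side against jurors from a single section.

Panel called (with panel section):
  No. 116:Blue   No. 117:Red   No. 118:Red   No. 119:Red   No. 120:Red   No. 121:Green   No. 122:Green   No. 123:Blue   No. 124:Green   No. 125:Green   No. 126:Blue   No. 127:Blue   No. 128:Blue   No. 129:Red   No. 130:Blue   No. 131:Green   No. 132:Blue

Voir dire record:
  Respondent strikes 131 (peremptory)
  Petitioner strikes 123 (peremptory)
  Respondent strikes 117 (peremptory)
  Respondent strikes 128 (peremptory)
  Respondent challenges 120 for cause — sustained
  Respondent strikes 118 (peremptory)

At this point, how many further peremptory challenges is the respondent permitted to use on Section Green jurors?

Respondent peremptories so far: #131, #117, #128, #118 — 4 of 5 used, 1 left overall.
Against Section Green: #131 — 1 used; per-section cap 3 leaves 2.
Binding limit: min(1, 2) = 1.

1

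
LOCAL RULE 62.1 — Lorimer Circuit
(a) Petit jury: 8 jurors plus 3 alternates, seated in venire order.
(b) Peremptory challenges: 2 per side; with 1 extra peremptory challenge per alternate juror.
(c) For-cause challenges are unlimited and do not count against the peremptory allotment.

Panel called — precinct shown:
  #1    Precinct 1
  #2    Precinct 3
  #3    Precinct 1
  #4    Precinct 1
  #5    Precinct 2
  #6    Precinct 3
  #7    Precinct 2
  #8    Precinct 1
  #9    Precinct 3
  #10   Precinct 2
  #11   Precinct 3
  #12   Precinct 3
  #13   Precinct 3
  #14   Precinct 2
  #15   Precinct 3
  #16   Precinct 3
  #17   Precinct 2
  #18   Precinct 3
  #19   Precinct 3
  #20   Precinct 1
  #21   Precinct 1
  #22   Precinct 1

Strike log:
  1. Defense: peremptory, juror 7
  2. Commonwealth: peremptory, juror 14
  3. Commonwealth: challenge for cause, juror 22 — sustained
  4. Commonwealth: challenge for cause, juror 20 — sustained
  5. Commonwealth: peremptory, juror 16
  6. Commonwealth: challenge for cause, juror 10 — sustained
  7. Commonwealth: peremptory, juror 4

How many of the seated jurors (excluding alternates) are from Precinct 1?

Removed: #4, #7, #10, #14, #16, #20, #22.
Seated jurors 1–8: #1, #2, #3, #5, #6, #8, #9, #11 (alternates #12, #13, #15 not counted).
Of those, in Precinct 1: #1, #3, #8 → 3.

3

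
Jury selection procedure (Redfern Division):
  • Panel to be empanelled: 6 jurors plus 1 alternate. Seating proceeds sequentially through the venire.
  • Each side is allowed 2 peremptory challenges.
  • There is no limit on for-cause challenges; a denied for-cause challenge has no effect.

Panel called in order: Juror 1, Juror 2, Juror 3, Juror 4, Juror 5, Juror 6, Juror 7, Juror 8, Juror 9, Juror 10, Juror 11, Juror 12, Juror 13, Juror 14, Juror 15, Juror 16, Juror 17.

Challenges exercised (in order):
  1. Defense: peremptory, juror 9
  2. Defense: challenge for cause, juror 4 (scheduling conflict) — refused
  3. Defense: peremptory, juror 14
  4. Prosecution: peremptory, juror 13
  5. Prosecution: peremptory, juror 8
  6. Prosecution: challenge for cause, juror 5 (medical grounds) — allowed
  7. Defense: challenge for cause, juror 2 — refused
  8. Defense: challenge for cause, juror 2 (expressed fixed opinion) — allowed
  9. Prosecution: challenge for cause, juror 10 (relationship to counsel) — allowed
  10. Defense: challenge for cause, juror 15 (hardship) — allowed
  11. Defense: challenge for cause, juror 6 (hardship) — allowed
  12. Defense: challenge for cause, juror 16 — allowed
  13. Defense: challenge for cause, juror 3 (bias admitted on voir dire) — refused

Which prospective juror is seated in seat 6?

12

Removed: #2, #5, #6, #8, #9, #10, #13, #14, #15, #16. (#3, #4 stay — for-cause denied.)
Seating in order: seats 1–6 → #1, #3, #4, #7, #11, #12; alternates → #17.
So seat 6 is #12.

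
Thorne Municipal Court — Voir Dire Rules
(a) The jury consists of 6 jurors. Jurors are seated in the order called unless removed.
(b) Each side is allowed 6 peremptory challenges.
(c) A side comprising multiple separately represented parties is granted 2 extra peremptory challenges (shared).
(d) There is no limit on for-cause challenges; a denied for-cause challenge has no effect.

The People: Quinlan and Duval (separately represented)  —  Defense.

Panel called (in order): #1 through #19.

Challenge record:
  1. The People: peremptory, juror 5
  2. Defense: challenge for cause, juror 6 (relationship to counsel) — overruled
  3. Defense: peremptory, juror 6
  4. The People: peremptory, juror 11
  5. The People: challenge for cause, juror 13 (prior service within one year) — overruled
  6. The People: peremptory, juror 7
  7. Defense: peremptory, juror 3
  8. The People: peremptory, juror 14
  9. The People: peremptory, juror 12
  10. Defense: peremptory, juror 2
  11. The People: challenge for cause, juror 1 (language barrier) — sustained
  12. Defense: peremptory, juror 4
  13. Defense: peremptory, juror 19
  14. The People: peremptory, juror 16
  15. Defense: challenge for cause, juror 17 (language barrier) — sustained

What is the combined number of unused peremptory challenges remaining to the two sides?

The People allotment: 6 base + 2 multi-party = 8. Defense allotment: 6.
The People peremptories used: #5, #11, #7, #14, #12, #16 — 6 (for-cause on #13, #1 don't count).
Defense peremptories used: #6, #3, #2, #4, #19 — 5 (for-cause on #6, #17 don't count).
Remaining: (8 − 6) + (6 − 5) = 3.

3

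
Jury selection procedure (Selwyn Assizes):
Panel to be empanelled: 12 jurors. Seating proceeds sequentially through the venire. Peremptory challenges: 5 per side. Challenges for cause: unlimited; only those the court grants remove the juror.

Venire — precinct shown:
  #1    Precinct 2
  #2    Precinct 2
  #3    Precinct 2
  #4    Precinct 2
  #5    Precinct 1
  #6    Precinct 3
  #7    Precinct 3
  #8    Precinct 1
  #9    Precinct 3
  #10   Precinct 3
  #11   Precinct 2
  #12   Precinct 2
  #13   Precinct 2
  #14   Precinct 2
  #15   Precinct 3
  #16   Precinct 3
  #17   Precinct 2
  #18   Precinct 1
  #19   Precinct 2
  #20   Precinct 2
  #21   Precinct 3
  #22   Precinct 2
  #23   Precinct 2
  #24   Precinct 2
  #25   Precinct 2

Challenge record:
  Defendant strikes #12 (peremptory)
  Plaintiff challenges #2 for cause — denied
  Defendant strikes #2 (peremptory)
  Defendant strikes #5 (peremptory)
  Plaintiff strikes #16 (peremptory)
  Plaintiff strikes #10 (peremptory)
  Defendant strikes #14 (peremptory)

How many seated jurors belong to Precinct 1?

Removed: #2, #5, #10, #12, #14, #16.
Seated jurors 1–12: #1, #3, #4, #6, #7, #8, #9, #11, #13, #15, #17, #18.
Of those, in Precinct 1: #8, #18 → 2.

2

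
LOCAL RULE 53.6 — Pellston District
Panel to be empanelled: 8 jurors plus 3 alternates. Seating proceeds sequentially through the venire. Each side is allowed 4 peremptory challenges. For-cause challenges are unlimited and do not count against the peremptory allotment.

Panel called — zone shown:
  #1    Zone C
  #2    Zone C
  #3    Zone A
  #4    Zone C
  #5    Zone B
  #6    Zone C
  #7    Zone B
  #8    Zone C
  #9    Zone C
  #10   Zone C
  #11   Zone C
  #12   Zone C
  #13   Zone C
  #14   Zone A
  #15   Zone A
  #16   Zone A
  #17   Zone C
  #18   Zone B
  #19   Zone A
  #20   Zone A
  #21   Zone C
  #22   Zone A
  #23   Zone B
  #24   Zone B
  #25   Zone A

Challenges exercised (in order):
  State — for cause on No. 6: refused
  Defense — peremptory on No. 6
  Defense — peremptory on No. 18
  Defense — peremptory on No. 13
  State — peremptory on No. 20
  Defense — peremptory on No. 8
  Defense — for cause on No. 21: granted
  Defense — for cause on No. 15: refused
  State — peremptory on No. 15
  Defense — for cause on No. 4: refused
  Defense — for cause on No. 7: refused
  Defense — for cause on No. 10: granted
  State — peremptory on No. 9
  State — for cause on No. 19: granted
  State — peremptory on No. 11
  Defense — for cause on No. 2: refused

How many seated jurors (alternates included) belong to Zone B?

Removed: #6, #8, #9, #10, #11, #13, #15, #18, #19, #20, #21.
Seated (11 incl. alternates): #1, #2, #3, #4, #5, #7, #12, #14, #16, #17, #22.
Of those, in Zone B: #5, #7 → 2.

2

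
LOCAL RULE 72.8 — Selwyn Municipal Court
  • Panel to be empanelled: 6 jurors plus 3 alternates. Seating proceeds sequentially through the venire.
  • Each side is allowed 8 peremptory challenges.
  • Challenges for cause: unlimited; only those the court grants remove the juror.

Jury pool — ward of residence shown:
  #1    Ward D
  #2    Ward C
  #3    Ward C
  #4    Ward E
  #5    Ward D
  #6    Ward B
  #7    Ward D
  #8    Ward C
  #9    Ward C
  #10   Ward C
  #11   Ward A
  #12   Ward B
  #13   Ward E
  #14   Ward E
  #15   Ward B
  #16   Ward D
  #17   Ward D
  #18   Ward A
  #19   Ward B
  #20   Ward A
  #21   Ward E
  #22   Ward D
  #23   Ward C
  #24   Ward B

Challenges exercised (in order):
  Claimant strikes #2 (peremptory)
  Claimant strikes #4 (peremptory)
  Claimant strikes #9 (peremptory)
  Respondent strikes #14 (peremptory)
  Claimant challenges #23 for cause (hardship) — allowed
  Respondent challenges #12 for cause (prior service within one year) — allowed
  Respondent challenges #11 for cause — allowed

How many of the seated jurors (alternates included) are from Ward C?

3

Removed: #2, #4, #9, #11, #12, #14, #23.
Seated (9 incl. alternates): #1, #3, #5, #6, #7, #8, #10, #13, #15.
Of those, in Ward C: #3, #8, #10 → 3.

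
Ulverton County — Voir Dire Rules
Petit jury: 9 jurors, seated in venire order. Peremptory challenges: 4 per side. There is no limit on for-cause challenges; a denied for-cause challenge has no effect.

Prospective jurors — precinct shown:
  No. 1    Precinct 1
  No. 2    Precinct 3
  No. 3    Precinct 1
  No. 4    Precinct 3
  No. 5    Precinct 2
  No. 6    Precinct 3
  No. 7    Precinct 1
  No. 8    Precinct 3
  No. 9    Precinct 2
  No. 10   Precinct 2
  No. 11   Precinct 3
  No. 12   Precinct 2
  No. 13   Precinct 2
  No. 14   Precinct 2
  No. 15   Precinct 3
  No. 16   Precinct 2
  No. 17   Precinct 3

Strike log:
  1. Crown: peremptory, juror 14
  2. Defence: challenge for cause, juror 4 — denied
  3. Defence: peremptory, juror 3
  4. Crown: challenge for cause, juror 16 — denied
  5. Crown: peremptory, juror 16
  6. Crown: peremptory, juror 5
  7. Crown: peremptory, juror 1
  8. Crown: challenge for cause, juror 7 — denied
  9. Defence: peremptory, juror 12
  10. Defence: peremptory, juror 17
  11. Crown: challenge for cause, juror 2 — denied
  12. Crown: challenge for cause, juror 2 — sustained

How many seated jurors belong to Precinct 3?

5

Removed: #1, #2, #3, #5, #12, #14, #16, #17.
Seated jurors 1–9: #4, #6, #7, #8, #9, #10, #11, #13, #15.
Of those, in Precinct 3: #4, #6, #8, #11, #15 → 5.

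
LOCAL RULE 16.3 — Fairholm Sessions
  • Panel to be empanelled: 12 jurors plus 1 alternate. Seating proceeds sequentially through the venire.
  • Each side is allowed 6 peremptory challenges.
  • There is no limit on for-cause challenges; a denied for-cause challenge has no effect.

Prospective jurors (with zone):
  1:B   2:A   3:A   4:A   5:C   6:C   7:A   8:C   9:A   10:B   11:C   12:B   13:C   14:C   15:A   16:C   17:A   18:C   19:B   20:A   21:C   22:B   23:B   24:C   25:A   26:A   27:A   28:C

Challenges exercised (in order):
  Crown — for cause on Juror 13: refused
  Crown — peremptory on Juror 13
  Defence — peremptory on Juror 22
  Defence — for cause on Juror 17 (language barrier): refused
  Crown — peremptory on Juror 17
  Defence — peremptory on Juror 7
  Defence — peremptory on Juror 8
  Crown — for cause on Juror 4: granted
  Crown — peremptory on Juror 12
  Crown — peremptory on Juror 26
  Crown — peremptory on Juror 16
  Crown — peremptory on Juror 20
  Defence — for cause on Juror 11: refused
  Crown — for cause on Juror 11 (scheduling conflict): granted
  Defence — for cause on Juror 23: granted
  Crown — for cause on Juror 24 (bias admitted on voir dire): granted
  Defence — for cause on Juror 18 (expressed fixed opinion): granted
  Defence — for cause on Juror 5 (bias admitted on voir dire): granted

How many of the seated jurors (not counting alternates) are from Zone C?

Removed: #4, #5, #7, #8, #11, #12, #13, #16, #17, #18, #20, #22, #23, #24, #26.
Seated jurors 1–12: #1, #2, #3, #6, #9, #10, #14, #15, #19, #21, #25, #27 (alternates #28 not counted).
Of those, in Zone C: #6, #14, #21 → 3.

3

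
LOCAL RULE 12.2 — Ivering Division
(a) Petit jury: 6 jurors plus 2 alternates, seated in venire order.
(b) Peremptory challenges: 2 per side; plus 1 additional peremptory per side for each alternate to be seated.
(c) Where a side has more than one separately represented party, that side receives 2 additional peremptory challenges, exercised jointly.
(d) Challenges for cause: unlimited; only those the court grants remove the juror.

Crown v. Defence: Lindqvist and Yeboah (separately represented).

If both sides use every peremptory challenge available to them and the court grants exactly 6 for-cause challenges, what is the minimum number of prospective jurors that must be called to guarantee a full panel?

24

Seats to fill: 6 + 2 alternates = 8.
Peremptories — Crown: 2 + 1×2 = 4; Defence: 2 + 1×2 + 2 = 6; total 10.
For-cause removals: 6.
Minimum venire: 8 + 10 + 6 = 24.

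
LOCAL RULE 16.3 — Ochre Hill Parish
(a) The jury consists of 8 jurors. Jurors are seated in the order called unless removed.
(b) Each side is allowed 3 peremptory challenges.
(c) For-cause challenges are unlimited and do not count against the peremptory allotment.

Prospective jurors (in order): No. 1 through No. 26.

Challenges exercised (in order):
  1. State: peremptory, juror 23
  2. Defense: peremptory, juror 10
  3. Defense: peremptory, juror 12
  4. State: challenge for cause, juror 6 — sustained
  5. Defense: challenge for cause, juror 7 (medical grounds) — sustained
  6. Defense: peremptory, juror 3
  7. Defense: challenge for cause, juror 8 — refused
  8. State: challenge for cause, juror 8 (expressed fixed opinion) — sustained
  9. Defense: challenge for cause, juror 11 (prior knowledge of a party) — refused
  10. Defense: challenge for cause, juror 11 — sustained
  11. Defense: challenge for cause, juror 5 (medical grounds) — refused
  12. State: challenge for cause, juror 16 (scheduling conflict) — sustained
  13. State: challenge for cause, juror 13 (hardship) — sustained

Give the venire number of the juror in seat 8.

Removed: #3, #6, #7, #8, #10, #11, #12, #13, #16, #23. (#5 stays — for-cause denied.)
Seating in order: seats 1–8 → #1, #2, #4, #5, #9, #14, #15, #17.
So seat 8 is #17.

17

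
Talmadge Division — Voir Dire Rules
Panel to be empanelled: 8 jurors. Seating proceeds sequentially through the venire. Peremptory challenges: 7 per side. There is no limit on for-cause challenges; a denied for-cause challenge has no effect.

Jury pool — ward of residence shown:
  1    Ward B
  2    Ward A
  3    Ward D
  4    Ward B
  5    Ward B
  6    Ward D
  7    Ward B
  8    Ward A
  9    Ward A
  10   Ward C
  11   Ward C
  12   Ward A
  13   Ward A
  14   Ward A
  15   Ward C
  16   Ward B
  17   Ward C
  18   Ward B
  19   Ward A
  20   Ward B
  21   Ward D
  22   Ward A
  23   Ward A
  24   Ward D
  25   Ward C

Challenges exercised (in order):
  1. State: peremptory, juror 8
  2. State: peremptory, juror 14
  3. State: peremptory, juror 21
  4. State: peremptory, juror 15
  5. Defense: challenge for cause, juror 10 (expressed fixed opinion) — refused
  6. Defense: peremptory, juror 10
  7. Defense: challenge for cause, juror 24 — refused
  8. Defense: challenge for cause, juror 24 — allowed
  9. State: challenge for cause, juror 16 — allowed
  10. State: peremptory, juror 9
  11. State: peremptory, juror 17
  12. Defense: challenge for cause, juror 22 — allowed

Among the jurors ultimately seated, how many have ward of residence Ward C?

1

Removed: #8, #9, #10, #14, #15, #16, #17, #21, #22, #24.
Seated jurors 1–8: #1, #2, #3, #4, #5, #6, #7, #11.
Of those, in Ward C: #11 → 1.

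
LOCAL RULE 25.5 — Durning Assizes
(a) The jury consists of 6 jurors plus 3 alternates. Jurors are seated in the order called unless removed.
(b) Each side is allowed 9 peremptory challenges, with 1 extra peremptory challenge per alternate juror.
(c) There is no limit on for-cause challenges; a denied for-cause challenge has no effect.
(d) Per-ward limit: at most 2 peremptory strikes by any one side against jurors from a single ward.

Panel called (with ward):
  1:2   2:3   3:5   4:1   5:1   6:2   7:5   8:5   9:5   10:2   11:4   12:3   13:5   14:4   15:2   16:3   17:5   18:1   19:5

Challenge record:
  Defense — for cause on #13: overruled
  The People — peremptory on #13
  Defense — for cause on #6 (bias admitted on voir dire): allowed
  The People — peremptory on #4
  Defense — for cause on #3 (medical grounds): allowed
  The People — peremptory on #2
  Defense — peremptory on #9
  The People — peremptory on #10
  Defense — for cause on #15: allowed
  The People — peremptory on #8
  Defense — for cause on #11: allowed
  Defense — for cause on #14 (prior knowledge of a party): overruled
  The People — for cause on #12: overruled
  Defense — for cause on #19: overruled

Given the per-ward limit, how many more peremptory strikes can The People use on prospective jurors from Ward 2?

The People peremptories so far: #13, #4, #2, #10, #8 — 5 of 12 used, 7 left overall.
Against Ward 2: #10 — 1 used; per-ward cap 2 leaves 1.
Binding limit: min(7, 1) = 1.

1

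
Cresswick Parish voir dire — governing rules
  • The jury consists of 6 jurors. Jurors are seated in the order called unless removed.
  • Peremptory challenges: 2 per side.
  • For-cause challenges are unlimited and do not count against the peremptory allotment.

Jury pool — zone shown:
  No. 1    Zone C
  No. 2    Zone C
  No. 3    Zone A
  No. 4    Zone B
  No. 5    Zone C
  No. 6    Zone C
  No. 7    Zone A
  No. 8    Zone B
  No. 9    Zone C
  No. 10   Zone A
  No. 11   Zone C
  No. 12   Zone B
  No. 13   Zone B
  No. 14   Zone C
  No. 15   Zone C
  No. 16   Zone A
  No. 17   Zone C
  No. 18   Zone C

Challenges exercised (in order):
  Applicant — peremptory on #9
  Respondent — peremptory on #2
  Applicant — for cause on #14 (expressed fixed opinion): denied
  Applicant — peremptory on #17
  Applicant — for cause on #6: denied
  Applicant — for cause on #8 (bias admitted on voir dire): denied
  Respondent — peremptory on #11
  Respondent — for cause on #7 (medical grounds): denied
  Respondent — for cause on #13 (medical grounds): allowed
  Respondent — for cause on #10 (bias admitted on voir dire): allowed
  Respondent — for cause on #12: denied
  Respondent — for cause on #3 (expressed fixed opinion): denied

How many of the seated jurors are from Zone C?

3

Removed: #2, #9, #10, #11, #13, #17.
Seated jurors 1–6: #1, #3, #4, #5, #6, #7.
Of those, in Zone C: #1, #5, #6 → 3.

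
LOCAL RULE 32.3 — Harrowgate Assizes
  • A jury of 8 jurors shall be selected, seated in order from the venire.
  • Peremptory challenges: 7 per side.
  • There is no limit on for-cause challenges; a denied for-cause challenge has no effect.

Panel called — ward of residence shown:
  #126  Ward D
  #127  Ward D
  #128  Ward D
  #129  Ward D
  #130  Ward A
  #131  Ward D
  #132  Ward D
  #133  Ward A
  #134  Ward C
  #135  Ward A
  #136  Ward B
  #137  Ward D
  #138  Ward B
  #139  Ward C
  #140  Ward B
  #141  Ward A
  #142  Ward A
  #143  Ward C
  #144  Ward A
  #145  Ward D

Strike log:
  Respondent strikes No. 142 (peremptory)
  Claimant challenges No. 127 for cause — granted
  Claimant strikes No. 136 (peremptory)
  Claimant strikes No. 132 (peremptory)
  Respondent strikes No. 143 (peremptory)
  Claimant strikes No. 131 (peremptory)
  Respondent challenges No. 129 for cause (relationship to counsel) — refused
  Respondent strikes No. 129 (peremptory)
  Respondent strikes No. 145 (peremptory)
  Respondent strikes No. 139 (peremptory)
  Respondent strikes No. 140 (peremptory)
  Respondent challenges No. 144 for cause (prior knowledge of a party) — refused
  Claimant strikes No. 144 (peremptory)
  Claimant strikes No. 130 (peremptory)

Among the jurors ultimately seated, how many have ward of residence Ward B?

1

Removed: #127, #129, #130, #131, #132, #136, #139, #140, #142, #143, #144, #145.
Seated jurors 1–8: #126, #128, #133, #134, #135, #137, #138, #141.
Of those, in Ward B: #138 → 1.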